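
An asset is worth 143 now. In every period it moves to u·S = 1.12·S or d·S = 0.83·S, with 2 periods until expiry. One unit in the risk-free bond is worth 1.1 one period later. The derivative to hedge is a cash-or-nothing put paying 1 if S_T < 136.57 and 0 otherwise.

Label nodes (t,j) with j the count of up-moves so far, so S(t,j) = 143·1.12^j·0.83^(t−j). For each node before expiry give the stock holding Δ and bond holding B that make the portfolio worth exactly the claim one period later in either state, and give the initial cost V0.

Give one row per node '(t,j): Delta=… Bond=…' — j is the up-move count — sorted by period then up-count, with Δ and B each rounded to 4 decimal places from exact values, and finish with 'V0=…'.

No-arbitrage ⇒ martingale measure with p* = (R−d)/(u−d) = 0.9310.
At expiry t=2: V(2,0)=1.0000, V(2,1)=1.0000, V(2,2)=0.0000
  t=1,j=0: stock 118.6900 → up 132.9328 (V=1.0000), down 98.5127 (V=1.0000). Price 0.9091; hedge Δ=0.0000, bond B=0.9091.
  t=1,j=1: stock 160.1600 → up 179.3792 (V=0.0000), down 132.9328 (V=1.0000). Price 0.0627; hedge Δ=-0.0215, bond B=3.5110.
  t=0,j=0: stock 143.0000 → up 160.1600 (V=0.0627), down 118.6900 (V=0.9091). Price 0.1101; hedge Δ=-0.0204, bond B=3.0287.
Self-financing check: at every node Δ·S+B equals the discounted successor values.

(0,0): Delta=-0.0204 Bond=3.0287
(1,0): Delta=0.0000 Bond=0.9091
(1,1): Delta=-0.0215 Bond=3.5110
V0=0.1101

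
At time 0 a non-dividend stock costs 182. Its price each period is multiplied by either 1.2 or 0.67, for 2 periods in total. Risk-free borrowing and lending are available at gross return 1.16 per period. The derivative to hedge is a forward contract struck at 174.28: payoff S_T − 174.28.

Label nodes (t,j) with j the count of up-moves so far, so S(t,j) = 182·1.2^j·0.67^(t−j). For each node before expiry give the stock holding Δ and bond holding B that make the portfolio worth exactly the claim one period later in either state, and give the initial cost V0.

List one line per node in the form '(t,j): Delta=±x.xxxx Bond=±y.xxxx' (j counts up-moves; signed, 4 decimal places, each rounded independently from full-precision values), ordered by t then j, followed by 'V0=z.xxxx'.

No-arbitrage ⇒ martingale measure with p* = (R−d)/(u−d) = 0.9245.
At expiry t=2: V(2,0)=-92.5802, V(2,1)=-27.9520, V(2,2)=87.8000
  t=1,j=0: stock 121.9400 → up 146.3280 (V=-27.9520), down 81.6998 (V=-92.5802). Price -28.3014; hedge Δ=1.0000, bond B=-150.2414.
  t=1,j=1: stock 218.4000 → up 262.0800 (V=87.8000), down 146.3280 (V=-27.9520). Price 68.1586; hedge Δ=1.0000, bond B=-150.2414.
  t=0,j=0: stock 182.0000 → up 218.4000 (V=68.1586), down 121.9400 (V=-28.3014). Price 52.4816; hedge Δ=1.0000, bond B=-129.5184.
Check: Δ(0,0)·S0 + B(0,0) = 52.4816 = V0.

(0,0): Delta=1.0000 Bond=-129.5184
(1,0): Delta=1.0000 Bond=-150.2414
(1,1): Delta=1.0000 Bond=-150.2414
V0=52.4816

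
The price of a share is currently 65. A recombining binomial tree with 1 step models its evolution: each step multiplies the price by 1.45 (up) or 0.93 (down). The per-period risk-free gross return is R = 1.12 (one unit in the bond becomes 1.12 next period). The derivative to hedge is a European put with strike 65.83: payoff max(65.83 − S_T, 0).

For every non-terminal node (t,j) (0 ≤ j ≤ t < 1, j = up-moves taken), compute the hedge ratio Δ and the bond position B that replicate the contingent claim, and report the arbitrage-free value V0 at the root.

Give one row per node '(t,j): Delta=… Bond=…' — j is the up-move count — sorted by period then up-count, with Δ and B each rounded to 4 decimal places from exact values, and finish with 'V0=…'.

(0,0): Delta=-0.1592 Bond=13.3946
V0=3.0484

No-arbitrage ⇒ martingale measure with p* = (R−d)/(u−d) = 0.3654.
At expiry t=1: V(1,0)=5.3800, V(1,1)=0.0000
(0,0): S=65.0000. Δ = (V_up−V_dn)/(S_up−S_dn) = (0.0000−5.3800)/(94.2500−60.4500) = -0.1592. V = [p*·0.0000 + (1−p*)·5.3800]/1.12 = 3.0484. B = V − Δ·S = 13.3946.
The time-0 hedge costs 3.0484, which is the no-arbitrage price.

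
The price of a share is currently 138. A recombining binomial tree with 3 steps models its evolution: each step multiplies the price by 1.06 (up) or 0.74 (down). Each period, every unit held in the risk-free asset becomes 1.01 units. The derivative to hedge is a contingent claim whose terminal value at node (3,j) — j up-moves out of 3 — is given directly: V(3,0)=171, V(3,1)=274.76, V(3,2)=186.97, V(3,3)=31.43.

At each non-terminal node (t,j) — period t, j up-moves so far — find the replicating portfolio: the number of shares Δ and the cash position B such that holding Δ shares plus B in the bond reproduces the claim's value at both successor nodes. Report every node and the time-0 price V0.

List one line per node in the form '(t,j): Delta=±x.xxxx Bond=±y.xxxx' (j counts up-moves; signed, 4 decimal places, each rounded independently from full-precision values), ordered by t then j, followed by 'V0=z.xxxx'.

Under the risk-neutral measure, an up-move has probability p* = (R−d)/(u−d) = 0.8437 and values discount at R = 1.01.
Payoff layer (t=3): V(3,0)=171.0000, V(3,1)=274.7600, V(3,2)=186.9700, V(3,3)=31.4300
  t=2,j=0: stock 75.5688 → up 80.1029 (V=274.7600), down 55.9209 (V=171.0000). Price 255.9876; hedge Δ=4.2908, bond B=-68.2624.
  t=2,j=1: stock 108.2472 → up 114.7420 (V=186.9700), down 80.1029 (V=274.7600). Price 198.7002; hedge Δ=-2.5344, bond B=473.0439.
  t=2,j=2: stock 155.0568 → up 164.3602 (V=31.4300), down 114.7420 (V=186.9700). Price 55.1813; hedge Δ=-3.1347, bond B=541.2438.
  t=1,j=0: stock 102.1200 → up 108.2472 (V=198.7002), down 75.5688 (V=255.9876). Price 205.5954; hedge Δ=-1.7531, bond B=384.6186.
  t=1,j=1: stock 146.2800 → up 155.0568 (V=55.1813), down 108.2472 (V=198.7002). Price 76.8378; hedge Δ=-3.0660, bond B=525.3342.
  t=0,j=0: stock 138.0000 → up 146.2800 (V=76.8378), down 102.1200 (V=205.5954). Price 95.9962; hedge Δ=-2.9157, bond B=498.3638.
Root portfolio cost Δ·138+B reproduces V0=95.9962.

(0,0): Delta=-2.9157 Bond=498.3638
(1,0): Delta=-1.7531 Bond=384.6186
(1,1): Delta=-3.0660 Bond=525.3342
(2,0): Delta=4.2908 Bond=-68.2624
(2,1): Delta=-2.5344 Bond=473.0439
(2,2): Delta=-3.1347 Bond=541.2438
V0=95.9962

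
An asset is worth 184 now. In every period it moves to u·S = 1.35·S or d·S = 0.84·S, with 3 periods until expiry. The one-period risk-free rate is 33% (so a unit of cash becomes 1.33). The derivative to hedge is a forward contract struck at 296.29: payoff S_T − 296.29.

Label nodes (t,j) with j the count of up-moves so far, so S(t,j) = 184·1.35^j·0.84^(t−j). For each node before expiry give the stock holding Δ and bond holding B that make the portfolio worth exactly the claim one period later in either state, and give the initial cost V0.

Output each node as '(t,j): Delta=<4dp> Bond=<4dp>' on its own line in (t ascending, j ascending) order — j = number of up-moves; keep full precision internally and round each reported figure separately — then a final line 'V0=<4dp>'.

Risk-neutral probability p* = (R−d)/(u−d) = (1.33−0.84)/(1.35−0.84) = 0.9608.
At expiry t=3: V(3,0)=-187.2325, V(3,1)=-121.0190, V(3,2)=-14.6044, V(3,3)=156.4190
Node (2,0) S=129.8304: V=(p*·-121.0190+(1−p*)·-187.2325)/1.33=-92.9440; Δ=(-121.0190−-187.2325)/(175.2710−109.0575)=1.0000; B=V−Δ·S=-222.7744
Node (2,1) S=208.6560: V=(p*·-14.6044+(1−p*)·-121.0190)/1.33=-14.1184; Δ=(-14.6044−-121.0190)/(281.6856−175.2710)=1.0000; B=V−Δ·S=-222.7744
Node (2,2) S=335.3400: V=(p*·156.4190+(1−p*)·-14.6044)/1.33=112.5656; Δ=(156.4190−-14.6044)/(452.7090−281.6856)=1.0000; B=V−Δ·S=-222.7744
Node (1,0) S=154.5600: V=(p*·-14.1184+(1−p*)·-92.9440)/1.33=-12.9396; Δ=(-14.1184−-92.9440)/(208.6560−129.8304)=1.0000; B=V−Δ·S=-167.4996
Node (1,1) S=248.4000: V=(p*·112.5656+(1−p*)·-14.1184)/1.33=80.9004; Δ=(112.5656−-14.1184)/(335.3400−208.6560)=1.0000; B=V−Δ·S=-167.4996
Node (0,0) S=184.0000: V=(p*·80.9004+(1−p*)·-12.9396)/1.33=58.0605; Δ=(80.9004−-12.9396)/(248.4000−154.5600)=1.0000; B=V−Δ·S=-125.9395
Check: Δ(0,0)·S0 + B(0,0) = 58.0605 = V0.

(0,0): Delta=1.0000 Bond=-125.9395
(1,0): Delta=1.0000 Bond=-167.4996
(1,1): Delta=1.0000 Bond=-167.4996
(2,0): Delta=1.0000 Bond=-222.7744
(2,1): Delta=1.0000 Bond=-222.7744
(2,2): Delta=1.0000 Bond=-222.7744
V0=58.0605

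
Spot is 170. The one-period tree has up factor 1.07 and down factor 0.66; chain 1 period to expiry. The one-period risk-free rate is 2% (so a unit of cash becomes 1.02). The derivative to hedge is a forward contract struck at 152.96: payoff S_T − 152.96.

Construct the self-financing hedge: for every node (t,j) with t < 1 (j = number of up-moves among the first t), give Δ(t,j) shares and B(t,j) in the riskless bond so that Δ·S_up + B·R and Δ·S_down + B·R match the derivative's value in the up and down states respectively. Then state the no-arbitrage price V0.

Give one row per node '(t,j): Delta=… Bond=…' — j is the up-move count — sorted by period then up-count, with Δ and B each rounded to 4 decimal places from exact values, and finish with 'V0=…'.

(0,0): Delta=1.0000 Bond=-149.9608
V0=20.0392

Since d<R<u, set p* = (R−d)/(u−d) = 0.8780; price each node as the discounted p*-expectation of its children.
Terminal values V(1,·): V(1,0)=-40.7600, V(1,1)=28.9400
(0,0): S=170.0000. Δ = (V_up−V_dn)/(S_up−S_dn) = (28.9400−-40.7600)/(181.9000−112.2000) = 1.0000. V = [p*·28.9400 + (1−p*)·-40.7600]/1.02 = 20.0392. B = V − Δ·S = -149.9608.
Each (Δ,B) replicates both successor values, so the strategy is self-financing and V0 is arbitrage-free.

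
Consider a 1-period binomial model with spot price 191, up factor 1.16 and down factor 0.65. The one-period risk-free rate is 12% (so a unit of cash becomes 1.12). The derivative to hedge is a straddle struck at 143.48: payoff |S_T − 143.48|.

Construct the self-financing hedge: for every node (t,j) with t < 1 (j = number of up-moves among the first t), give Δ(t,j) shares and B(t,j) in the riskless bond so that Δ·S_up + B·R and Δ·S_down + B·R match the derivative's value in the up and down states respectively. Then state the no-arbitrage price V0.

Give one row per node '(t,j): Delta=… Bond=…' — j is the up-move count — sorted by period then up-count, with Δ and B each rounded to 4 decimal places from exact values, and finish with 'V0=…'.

Risk-neutral probability p* = (R−d)/(u−d) = (1.12−0.65)/(1.16−0.65) = 0.9216.
Terminal payoffs: V(1,0)=19.3300, V(1,1)=78.0800
Node (0,0) S=191.0000: V=(p*·78.0800+(1−p*)·19.3300)/1.12=65.6001; Δ=(78.0800−19.3300)/(221.5600−124.1500)=0.6031; B=V−Δ·S=-49.5959
Each (Δ,B) replicates both successor values, so the strategy is self-financing and V0 is arbitrage-free.

(0,0): Delta=0.6031 Bond=-49.5959
V0=65.6001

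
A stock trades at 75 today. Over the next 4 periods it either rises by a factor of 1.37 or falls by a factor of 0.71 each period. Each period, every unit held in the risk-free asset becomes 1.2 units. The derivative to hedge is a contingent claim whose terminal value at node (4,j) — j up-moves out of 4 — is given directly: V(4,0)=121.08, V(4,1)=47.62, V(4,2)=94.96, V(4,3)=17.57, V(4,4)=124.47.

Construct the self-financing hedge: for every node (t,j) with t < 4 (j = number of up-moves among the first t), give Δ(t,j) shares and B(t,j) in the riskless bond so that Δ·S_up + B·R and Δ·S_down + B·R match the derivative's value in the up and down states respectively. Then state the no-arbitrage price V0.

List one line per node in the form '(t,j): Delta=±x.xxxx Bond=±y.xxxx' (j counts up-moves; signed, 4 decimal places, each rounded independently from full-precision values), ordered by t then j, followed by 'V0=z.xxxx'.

Under the risk-neutral measure, an up-move has probability p* = (R−d)/(u−d) = 0.7424 and values discount at R = 1.2.
Terminal payoffs: V(4,0)=121.0800, V(4,1)=47.6200, V(4,2)=94.9600, V(4,3)=17.5700, V(4,4)=124.4700
  t=3,j=0: stock 26.8433 → up 36.7754 (V=47.6200), down 19.0588 (V=121.0800). Price 55.4513; hedge Δ=-4.1464, bond B=166.7543.
  t=3,j=1: stock 51.7963 → up 70.9609 (V=94.9600), down 36.7754 (V=47.6200). Price 68.9720; hedge Δ=1.3848, bond B=-2.7553.
  t=3,j=2: stock 99.9449 → up 136.9245 (V=17.5700), down 70.9609 (V=94.9600). Price 31.2532; hedge Δ=-1.1732, bond B=148.5107.
  t=3,j=3: stock 192.8515 → up 264.2065 (V=124.4700), down 136.9245 (V=17.5700). Price 80.7793; hedge Δ=0.8399, bond B=-81.1904.
  t=2,j=0: stock 37.8075 → up 51.7963 (V=68.9720), down 26.8433 (V=55.4513). Price 54.5745; hedge Δ=0.5418, bond B=34.0885.
  t=2,j=1: stock 72.9525 → up 99.9449 (V=31.2532), down 51.7963 (V=68.9720). Price 34.1405; hedge Δ=-0.7834, bond B=91.2902.
  t=2,j=2: stock 140.7675 → up 192.8515 (V=80.7793), down 99.9449 (V=31.2532). Price 56.6855; hedge Δ=0.5331, bond B=-18.3541.
  t=1,j=0: stock 53.2500 → up 72.9525 (V=34.1405), down 37.8075 (V=54.5745). Price 32.8365; hedge Δ=-0.5814, bond B=63.7970.
  t=1,j=1: stock 102.7500 → up 140.7675 (V=56.6855), down 72.9525 (V=34.1405). Price 42.3987; hedge Δ=0.3324, bond B=8.2397.
  t=0,j=0: stock 75.0000 → up 102.7500 (V=42.3987), down 53.2500 (V=32.8365). Price 33.2798; hedge Δ=0.1932, bond B=18.7916.
Root portfolio cost Δ·75+B reproduces V0=33.2798.

(0,0): Delta=0.1932 Bond=18.7916
(1,0): Delta=-0.5814 Bond=63.7970
(1,1): Delta=0.3324 Bond=8.2397
(2,0): Delta=0.5418 Bond=34.0885
(2,1): Delta=-0.7834 Bond=91.2902
(2,2): Delta=0.5331 Bond=-18.3541
(3,0): Delta=-4.1464 Bond=166.7543
(3,1): Delta=1.3848 Bond=-2.7553
(3,2): Delta=-1.1732 Bond=148.5107
(3,3): Delta=0.8399 Bond=-81.1904
V0=33.2798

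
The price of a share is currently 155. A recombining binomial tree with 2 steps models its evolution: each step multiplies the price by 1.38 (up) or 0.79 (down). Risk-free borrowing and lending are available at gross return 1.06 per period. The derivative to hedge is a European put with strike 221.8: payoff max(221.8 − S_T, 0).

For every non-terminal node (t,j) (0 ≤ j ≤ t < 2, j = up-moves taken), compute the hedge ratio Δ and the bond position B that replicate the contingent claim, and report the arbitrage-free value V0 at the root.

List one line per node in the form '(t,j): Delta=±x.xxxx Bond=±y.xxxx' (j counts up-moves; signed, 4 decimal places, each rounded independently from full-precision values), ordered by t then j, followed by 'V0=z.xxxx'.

(0,0): Delta=-0.6536 Bond=157.3824
(1,0): Delta=-1.0000 Bond=209.2453
(1,1): Delta=-0.4185 Bond=116.5498
V0=56.0785

No-arbitrage ⇒ martingale measure with p* = (R−d)/(u−d) = 0.4576.
At expiry t=2: V(2,0)=125.0645, V(2,1)=52.8190, V(2,2)=0.0000
Node (1,0) S=122.4500: V=(p*·52.8190+(1−p*)·125.0645)/1.06=86.7953; Δ=(52.8190−125.0645)/(168.9810−96.7355)=-1.0000; B=V−Δ·S=209.2453
Node (1,1) S=213.9000: V=(p*·0.0000+(1−p*)·52.8190)/1.06=27.0260; Δ=(0.0000−52.8190)/(295.1820−168.9810)=-0.4185; B=V−Δ·S=116.5498
Node (0,0) S=155.0000: V=(p*·27.0260+(1−p*)·86.7953)/1.06=56.0785; Δ=(27.0260−86.7953)/(213.9000−122.4500)=-0.6536; B=V−Δ·S=157.3824
The time-0 hedge costs 56.0785, which is the no-arbitrage price.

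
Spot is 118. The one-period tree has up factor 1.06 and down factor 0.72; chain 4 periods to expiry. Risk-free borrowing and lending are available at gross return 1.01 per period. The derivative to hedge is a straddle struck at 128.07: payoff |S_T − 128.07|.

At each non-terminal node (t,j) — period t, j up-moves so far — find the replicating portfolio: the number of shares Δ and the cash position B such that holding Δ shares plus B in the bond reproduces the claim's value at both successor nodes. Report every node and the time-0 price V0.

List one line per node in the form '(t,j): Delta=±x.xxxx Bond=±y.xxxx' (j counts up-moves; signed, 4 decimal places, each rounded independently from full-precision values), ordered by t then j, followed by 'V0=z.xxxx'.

The replicating-portfolio and risk-neutral prices coincide; use p* = (1.01−0.72)/(1.06−0.72) = 0.8529 for the latter.
Terminal values V(4,·): V(4,0)=96.3588, V(4,1)=81.3841, V(4,2)=59.3380, V(4,3)=26.8813, V(4,4)=20.9023
(3,0): S=44.0433. Δ = (V_up−V_dn)/(S_up−S_dn) = (81.3841−96.3588)/(46.6859−31.7112) = -1.0000. V = [p*·81.3841 + (1−p*)·96.3588]/1.01 = 82.7587. B = V − Δ·S = 126.8020.
(3,1): S=64.8415. Δ = (V_up−V_dn)/(S_up−S_dn) = (59.3380−81.3841)/(68.7320−46.6859) = -1.0000. V = [p*·59.3380 + (1−p*)·81.3841]/1.01 = 61.9605. B = V − Δ·S = 126.8020.
(3,2): S=95.4611. Δ = (V_up−V_dn)/(S_up−S_dn) = (26.8813−59.3380)/(101.1887−68.7320) = -1.0000. V = [p*·26.8813 + (1−p*)·59.3380]/1.01 = 31.3409. B = V − Δ·S = 126.8020.
(3,3): S=140.5399. Δ = (V_up−V_dn)/(S_up−S_dn) = (20.9023−26.8813)/(148.9723−101.1887) = -0.1251. V = [p*·20.9023 + (1−p*)·26.8813]/1.01 = 21.5659. B = V − Δ·S = 39.1512.
(2,0): S=61.1712. Δ = (V_up−V_dn)/(S_up−S_dn) = (61.9605−82.7587)/(64.8415−44.0433) = -1.0000. V = [p*·61.9605 + (1−p*)·82.7587]/1.01 = 64.3753. B = V − Δ·S = 125.5465.
(2,1): S=90.0576. Δ = (V_up−V_dn)/(S_up−S_dn) = (31.3409−61.9605)/(95.4611−64.8415) = -1.0000. V = [p*·31.3409 + (1−p*)·61.9605]/1.01 = 35.4889. B = V − Δ·S = 125.5465.
(2,2): S=132.5848. Δ = (V_up−V_dn)/(S_up−S_dn) = (21.5659−31.3409)/(140.5399−95.4611) = -0.2168. V = [p*·21.5659 + (1−p*)·31.3409]/1.01 = 22.7756. B = V − Δ·S = 51.5257.
(1,0): S=84.9600. Δ = (V_up−V_dn)/(S_up−S_dn) = (35.4889−64.3753)/(90.0576−61.1712) = -1.0000. V = [p*·35.4889 + (1−p*)·64.3753]/1.01 = 39.3435. B = V − Δ·S = 124.3035.
(1,1): S=125.0800. Δ = (V_up−V_dn)/(S_up−S_dn) = (22.7756−35.4889)/(132.5848−90.0576) = -0.2989. V = [p*·22.7756 + (1−p*)·35.4889]/1.01 = 24.4012. B = V − Δ·S = 61.7932.
(0,0): S=118.0000. Δ = (V_up−V_dn)/(S_up−S_dn) = (24.4012−39.3435)/(125.0800−84.9600) = -0.3724. V = [p*·24.4012 + (1−p*)·39.3435]/1.01 = 26.3353. B = V − Δ·S = 70.2831.
Root portfolio cost Δ·118+B reproduces V0=26.3353.

(0,0): Delta=-0.3724 Bond=70.2831
(1,0): Delta=-1.0000 Bond=124.3035
(1,1): Delta=-0.2989 Bond=61.7932
(2,0): Delta=-1.0000 Bond=125.5465
(2,1): Delta=-1.0000 Bond=125.5465
(2,2): Delta=-0.2168 Bond=51.5257
(3,0): Delta=-1.0000 Bond=126.8020
(3,1): Delta=-1.0000 Bond=126.8020
(3,2): Delta=-1.0000 Bond=126.8020
(3,3): Delta=-0.1251 Bond=39.1512
V0=26.3353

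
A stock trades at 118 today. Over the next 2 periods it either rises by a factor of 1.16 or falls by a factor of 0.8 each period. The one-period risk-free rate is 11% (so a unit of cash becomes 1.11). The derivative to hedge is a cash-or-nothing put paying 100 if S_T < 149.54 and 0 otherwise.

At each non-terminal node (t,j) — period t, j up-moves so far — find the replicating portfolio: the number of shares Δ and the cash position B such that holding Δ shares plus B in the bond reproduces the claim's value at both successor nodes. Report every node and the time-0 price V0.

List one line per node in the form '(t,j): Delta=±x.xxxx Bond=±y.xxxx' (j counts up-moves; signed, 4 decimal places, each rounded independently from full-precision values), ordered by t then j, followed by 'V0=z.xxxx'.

No-arbitrage ⇒ martingale measure with p* = (R−d)/(u−d) = 0.8611.
At expiry t=2: V(2,0)=100.0000, V(2,1)=100.0000, V(2,2)=0.0000
(1,0): S=94.4000. Δ = (V_up−V_dn)/(S_up−S_dn) = (100.0000−100.0000)/(109.5040−75.5200) = 0.0000. V = [p*·100.0000 + (1−p*)·100.0000]/1.11 = 90.0901. B = V − Δ·S = 90.0901.
(1,1): S=136.8800. Δ = (V_up−V_dn)/(S_up−S_dn) = (0.0000−100.0000)/(158.7808−109.5040) = -2.0294. V = [p*·0.0000 + (1−p*)·100.0000]/1.11 = 12.5125. B = V − Δ·S = 290.2903.
(0,0): S=118.0000. Δ = (V_up−V_dn)/(S_up−S_dn) = (12.5125−90.0901)/(136.8800−94.4000) = -1.8262. V = [p*·12.5125 + (1−p*)·90.0901]/1.11 = 20.9794. B = V − Δ·S = 236.4727.
Root portfolio cost Δ·118+B reproduces V0=20.9794.

(0,0): Delta=-1.8262 Bond=236.4727
(1,0): Delta=0.0000 Bond=90.0901
(1,1): Delta=-2.0294 Bond=290.2903
V0=20.9794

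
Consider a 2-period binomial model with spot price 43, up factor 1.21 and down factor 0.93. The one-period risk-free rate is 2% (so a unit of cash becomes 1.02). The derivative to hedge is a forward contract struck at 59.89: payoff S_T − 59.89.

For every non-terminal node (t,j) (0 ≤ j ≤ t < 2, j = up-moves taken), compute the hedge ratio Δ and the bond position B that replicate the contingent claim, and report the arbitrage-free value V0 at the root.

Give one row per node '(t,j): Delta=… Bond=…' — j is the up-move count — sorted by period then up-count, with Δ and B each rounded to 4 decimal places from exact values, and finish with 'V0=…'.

(0,0): Delta=1.0000 Bond=-57.5644
(1,0): Delta=1.0000 Bond=-58.7157
(1,1): Delta=1.0000 Bond=-58.7157
V0=-14.5644

The replicating-portfolio and risk-neutral prices coincide; use p* = (1.02−0.93)/(1.21−0.93) = 0.3214 for the latter.
Terminal payoffs: V(2,0)=-22.6993, V(2,1)=-11.5021, V(2,2)=3.0663
Node (1,0) S=39.9900: V=(p*·-11.5021+(1−p*)·-22.6993)/1.02=-18.7257; Δ=(-11.5021−-22.6993)/(48.3879−37.1907)=1.0000; B=V−Δ·S=-58.7157
Node (1,1) S=52.0300: V=(p*·3.0663+(1−p*)·-11.5021)/1.02=-6.6857; Δ=(3.0663−-11.5021)/(62.9563−48.3879)=1.0000; B=V−Δ·S=-58.7157
Node (0,0) S=43.0000: V=(p*·-6.6857+(1−p*)·-18.7257)/1.02=-14.5644; Δ=(-6.6857−-18.7257)/(52.0300−39.9900)=1.0000; B=V−Δ·S=-57.5644
Check: Δ(0,0)·S0 + B(0,0) = -14.5644 = V0.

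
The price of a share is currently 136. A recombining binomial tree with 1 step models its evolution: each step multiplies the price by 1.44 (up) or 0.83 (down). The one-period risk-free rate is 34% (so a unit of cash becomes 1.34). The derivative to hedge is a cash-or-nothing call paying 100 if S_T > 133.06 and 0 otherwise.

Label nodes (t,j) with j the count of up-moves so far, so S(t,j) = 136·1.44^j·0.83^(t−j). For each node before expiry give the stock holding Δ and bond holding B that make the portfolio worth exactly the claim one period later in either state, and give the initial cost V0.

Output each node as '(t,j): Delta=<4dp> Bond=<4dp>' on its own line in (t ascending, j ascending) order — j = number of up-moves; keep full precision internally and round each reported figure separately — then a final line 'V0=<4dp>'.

Risk-neutral probability p* = (R−d)/(u−d) = (1.34−0.83)/(1.44−0.83) = 0.8361.
At expiry t=1: V(1,0)=0.0000, V(1,1)=100.0000
  t=0,j=0: stock 136.0000 → up 195.8400 (V=100.0000), down 112.8800 (V=0.0000). Price 62.3930; hedge Δ=1.2054, bond B=-101.5415.
Self-financing check: at every node Δ·S+B equals the discounted successor values.

(0,0): Delta=1.2054 Bond=-101.5415
V0=62.3930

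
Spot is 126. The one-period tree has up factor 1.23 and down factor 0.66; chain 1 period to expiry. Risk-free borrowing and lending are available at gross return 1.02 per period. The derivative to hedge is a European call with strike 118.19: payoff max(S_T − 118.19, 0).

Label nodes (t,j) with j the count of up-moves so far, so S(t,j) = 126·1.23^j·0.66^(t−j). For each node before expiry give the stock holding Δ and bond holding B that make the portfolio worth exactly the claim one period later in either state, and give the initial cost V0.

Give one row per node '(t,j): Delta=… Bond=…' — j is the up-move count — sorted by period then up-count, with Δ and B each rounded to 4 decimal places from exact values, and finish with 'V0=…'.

(0,0): Delta=0.5123 Bond=-41.7637
V0=22.7802

Risk-neutral probability p* = (R−d)/(u−d) = (1.02−0.66)/(1.23−0.66) = 0.6316.
At expiry t=1: V(1,0)=0.0000, V(1,1)=36.7900
Node (0,0) S=126.0000: V=(p*·36.7900+(1−p*)·0.0000)/1.02=22.7802; Δ=(36.7900−0.0000)/(154.9800−83.1600)=0.5123; B=V−Δ·S=-41.7637
Self-financing check: at every node Δ·S+B equals the discounted successor values.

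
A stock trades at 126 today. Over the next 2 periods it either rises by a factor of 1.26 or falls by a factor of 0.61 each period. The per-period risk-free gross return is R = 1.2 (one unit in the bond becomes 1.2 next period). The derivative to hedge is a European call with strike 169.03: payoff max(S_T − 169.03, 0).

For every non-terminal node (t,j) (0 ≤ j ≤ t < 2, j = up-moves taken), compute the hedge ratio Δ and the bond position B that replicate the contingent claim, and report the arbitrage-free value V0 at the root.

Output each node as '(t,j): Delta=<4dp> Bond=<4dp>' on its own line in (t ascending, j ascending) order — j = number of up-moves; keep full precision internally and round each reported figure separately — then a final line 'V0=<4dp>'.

Under the risk-neutral measure, an up-move has probability p* = (R−d)/(u−d) = 0.9077 and values discount at R = 1.2.
Terminal values V(2,·): V(2,0)=0.0000, V(2,1)=0.0000, V(2,2)=31.0076
(1,0): S=76.8600. Δ = (V_up−V_dn)/(S_up−S_dn) = (0.0000−0.0000)/(96.8436−46.8846) = 0.0000. V = [p*·0.0000 + (1−p*)·0.0000]/1.2 = 0.0000. B = V − Δ·S = 0.0000.
(1,1): S=158.7600. Δ = (V_up−V_dn)/(S_up−S_dn) = (31.0076−0.0000)/(200.0376−96.8436) = 0.3005. V = [p*·31.0076 + (1−p*)·0.0000]/1.2 = 23.4545. B = V − Δ·S = -24.2495.
(0,0): S=126.0000. Δ = (V_up−V_dn)/(S_up−S_dn) = (23.4545−0.0000)/(158.7600−76.8600) = 0.2864. V = [p*·23.4545 + (1−p*)·0.0000]/1.2 = 17.7412. B = V − Δ·S = -18.3426.
Check: Δ(0,0)·S0 + B(0,0) = 17.7412 = V0.

(0,0): Delta=0.2864 Bond=-18.3426
(1,0): Delta=0.0000 Bond=0.0000
(1,1): Delta=0.3005 Bond=-24.2495
V0=17.7412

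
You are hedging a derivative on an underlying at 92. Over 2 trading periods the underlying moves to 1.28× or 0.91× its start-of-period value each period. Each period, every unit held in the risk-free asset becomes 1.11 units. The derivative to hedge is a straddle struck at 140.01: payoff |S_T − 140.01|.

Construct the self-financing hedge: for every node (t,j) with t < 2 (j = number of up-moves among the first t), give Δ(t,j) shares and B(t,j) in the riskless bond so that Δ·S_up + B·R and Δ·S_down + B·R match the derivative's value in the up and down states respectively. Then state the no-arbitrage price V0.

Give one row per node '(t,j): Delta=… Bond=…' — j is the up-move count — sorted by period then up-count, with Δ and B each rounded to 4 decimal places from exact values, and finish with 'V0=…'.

(0,0): Delta=-0.6932 Bond=90.4954
(1,0): Delta=-1.0000 Bond=126.1351
(1,1): Delta=-0.5078 Bond=78.6175
V0=26.7209

No-arbitrage ⇒ martingale measure with p* = (R−d)/(u−d) = 0.5405.
Payoff layer (t=2): V(2,0)=63.8248, V(2,1)=32.8484, V(2,2)=10.7228
(1,0): S=83.7200. Δ = (V_up−V_dn)/(S_up−S_dn) = (32.8484−63.8248)/(107.1616−76.1852) = -1.0000. V = [p*·32.8484 + (1−p*)·63.8248]/1.11 = 42.4151. B = V − Δ·S = 126.1351.
(1,1): S=117.7600. Δ = (V_up−V_dn)/(S_up−S_dn) = (10.7228−32.8484)/(150.7328−107.1616) = -0.5078. V = [p*·10.7228 + (1−p*)·32.8484]/1.11 = 18.8186. B = V − Δ·S = 78.6175.
(0,0): S=92.0000. Δ = (V_up−V_dn)/(S_up−S_dn) = (18.8186−42.4151)/(117.7600−83.7200) = -0.6932. V = [p*·18.8186 + (1−p*)·42.4151]/1.11 = 26.7209. B = V − Δ·S = 90.4954.
The time-0 hedge costs 26.7209, which is the no-arbitrage price.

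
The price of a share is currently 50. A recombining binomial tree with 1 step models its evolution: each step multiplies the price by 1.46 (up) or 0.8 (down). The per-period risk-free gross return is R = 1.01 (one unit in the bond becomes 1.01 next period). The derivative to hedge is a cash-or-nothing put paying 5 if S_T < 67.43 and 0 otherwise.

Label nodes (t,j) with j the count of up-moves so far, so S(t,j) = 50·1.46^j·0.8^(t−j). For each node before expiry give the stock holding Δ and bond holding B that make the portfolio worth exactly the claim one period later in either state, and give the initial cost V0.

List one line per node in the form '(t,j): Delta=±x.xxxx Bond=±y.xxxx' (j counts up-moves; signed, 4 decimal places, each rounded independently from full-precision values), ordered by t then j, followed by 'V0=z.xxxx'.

Under the risk-neutral measure, an up-move has probability p* = (R−d)/(u−d) = 0.3182 and values discount at R = 1.01.
Payoff layer (t=1): V(1,0)=5.0000, V(1,1)=0.0000
Node (0,0) S=50.0000: V=(p*·0.0000+(1−p*)·5.0000)/1.01=3.3753; Δ=(0.0000−5.0000)/(73.0000−40.0000)=-0.1515; B=V−Δ·S=10.9511
Check: Δ(0,0)·S0 + B(0,0) = 3.3753 = V0.

(0,0): Delta=-0.1515 Bond=10.9511
V0=3.3753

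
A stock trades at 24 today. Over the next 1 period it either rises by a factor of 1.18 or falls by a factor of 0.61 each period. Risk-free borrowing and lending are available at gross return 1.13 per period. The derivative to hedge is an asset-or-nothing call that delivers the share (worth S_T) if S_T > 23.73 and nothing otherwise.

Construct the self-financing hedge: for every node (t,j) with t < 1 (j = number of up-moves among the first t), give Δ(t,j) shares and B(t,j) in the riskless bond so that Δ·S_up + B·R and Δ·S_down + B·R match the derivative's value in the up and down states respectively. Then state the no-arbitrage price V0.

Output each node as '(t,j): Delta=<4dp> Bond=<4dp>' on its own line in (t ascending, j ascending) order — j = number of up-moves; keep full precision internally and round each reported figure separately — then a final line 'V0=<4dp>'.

No-arbitrage ⇒ martingale measure with p* = (R−d)/(u−d) = 0.9123.
At expiry t=1: V(1,0)=0.0000, V(1,1)=28.3200
  t=0,j=0: stock 24.0000 → up 28.3200 (V=28.3200), down 14.6400 (V=0.0000). Price 22.8635; hedge Δ=2.0702, bond B=-26.8207.
Root portfolio cost Δ·24+B reproduces V0=22.8635.

(0,0): Delta=2.0702 Bond=-26.8207
V0=22.8635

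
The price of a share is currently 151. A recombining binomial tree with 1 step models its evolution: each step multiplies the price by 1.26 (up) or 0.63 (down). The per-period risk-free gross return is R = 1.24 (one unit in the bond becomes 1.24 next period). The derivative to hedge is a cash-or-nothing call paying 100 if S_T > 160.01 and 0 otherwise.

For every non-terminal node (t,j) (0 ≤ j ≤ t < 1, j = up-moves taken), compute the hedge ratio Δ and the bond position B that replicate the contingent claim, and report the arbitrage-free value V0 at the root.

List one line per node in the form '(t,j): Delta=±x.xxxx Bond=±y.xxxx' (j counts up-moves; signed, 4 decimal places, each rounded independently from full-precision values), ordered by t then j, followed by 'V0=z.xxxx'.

No-arbitrage ⇒ martingale measure with p* = (R−d)/(u−d) = 0.9683.
Terminal payoffs: V(1,0)=0.0000, V(1,1)=100.0000
Node (0,0) S=151.0000: V=(p*·100.0000+(1−p*)·0.0000)/1.24=78.0850; Δ=(100.0000−0.0000)/(190.2600−95.1300)=1.0512; B=V−Δ·S=-80.6452
Self-financing check: at every node Δ·S+B equals the discounted successor values.

(0,0): Delta=1.0512 Bond=-80.6452
V0=78.0850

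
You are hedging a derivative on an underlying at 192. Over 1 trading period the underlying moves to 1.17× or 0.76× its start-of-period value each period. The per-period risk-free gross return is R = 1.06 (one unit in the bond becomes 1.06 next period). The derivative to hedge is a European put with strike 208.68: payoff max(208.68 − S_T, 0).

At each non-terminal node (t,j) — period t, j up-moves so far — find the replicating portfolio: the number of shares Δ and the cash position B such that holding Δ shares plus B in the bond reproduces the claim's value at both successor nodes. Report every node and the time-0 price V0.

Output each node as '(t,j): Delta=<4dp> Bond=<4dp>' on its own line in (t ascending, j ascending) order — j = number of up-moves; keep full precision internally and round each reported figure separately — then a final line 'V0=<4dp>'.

The replicating-portfolio and risk-neutral prices coincide; use p* = (1.06−0.76)/(1.17−0.76) = 0.7317 for the latter.
At expiry t=1: V(1,0)=62.7600, V(1,1)=0.0000
Node (0,0) S=192.0000: V=(p*·0.0000+(1−p*)·62.7600)/1.06=15.8850; Δ=(0.0000−62.7600)/(224.6400−145.9200)=-0.7973; B=V−Δ·S=168.9581
Each (Δ,B) replicates both successor values, so the strategy is self-financing and V0 is arbitrage-free.

(0,0): Delta=-0.7973 Bond=168.9581
V0=15.8850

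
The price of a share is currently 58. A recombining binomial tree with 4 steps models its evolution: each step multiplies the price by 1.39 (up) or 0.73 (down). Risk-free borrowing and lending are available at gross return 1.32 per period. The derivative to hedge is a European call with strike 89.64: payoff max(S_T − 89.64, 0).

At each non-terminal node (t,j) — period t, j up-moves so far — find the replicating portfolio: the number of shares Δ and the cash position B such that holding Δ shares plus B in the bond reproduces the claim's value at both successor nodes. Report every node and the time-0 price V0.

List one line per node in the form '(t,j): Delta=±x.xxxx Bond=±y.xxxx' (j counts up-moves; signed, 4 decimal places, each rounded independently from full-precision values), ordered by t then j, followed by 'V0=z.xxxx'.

(0,0): Delta=0.9037 Bond=-23.3223
(1,0): Delta=0.3950 Bond=-9.2498
(1,1): Delta=0.9354 Bond=-33.3404
(2,0): Delta=0.0000 Bond=0.0000
(2,1): Delta=0.4196 Bond=-13.6584
(2,2): Delta=0.9675 Bond=-47.6103
(3,0): Delta=0.0000 Bond=0.0000
(3,1): Delta=0.0000 Bond=0.0000
(3,2): Delta=0.4458 Bond=-20.1681
(3,3): Delta=1.0000 Bond=-67.9091
V0=29.0904

No-arbitrage ⇒ martingale measure with p* = (R−d)/(u−d) = 0.8939.
Terminal payoffs: V(4,0)=0.0000, V(4,1)=0.0000, V(4,2)=0.0000, V(4,3)=24.0691, V(4,4)=126.8746
  t=3,j=0: stock 22.5630 → up 31.3626 (V=0.0000), down 16.4710 (V=0.0000). Price 0.0000; hedge Δ=0.0000, bond B=0.0000.
  t=3,j=1: stock 42.9624 → up 59.7177 (V=0.0000), down 31.3626 (V=0.0000). Price 0.0000; hedge Δ=0.0000, bond B=0.0000.
  t=3,j=2: stock 81.8051 → up 113.7091 (V=24.0691), down 59.7177 (V=0.0000). Price 16.3002; hedge Δ=0.4458, bond B=-20.1681.
  t=3,j=3: stock 155.7659 → up 216.5146 (V=126.8746), down 113.7091 (V=24.0691). Price 87.8568; hedge Δ=1.0000, bond B=-67.9091.
  t=2,j=0: stock 30.9082 → up 42.9624 (V=0.0000), down 22.5630 (V=0.0000). Price 0.0000; hedge Δ=0.0000, bond B=0.0000.
  t=2,j=1: stock 58.8526 → up 81.8051 (V=16.3002), down 42.9624 (V=0.0000). Price 11.0390; hedge Δ=0.4196, bond B=-13.6584.
  t=2,j=2: stock 112.0618 → up 155.7659 (V=87.8568), down 81.8051 (V=16.3002). Price 60.8087; hedge Δ=0.9675, bond B=-47.6103.
  t=1,j=0: stock 42.3400 → up 58.8526 (V=11.0390), down 30.9082 (V=0.0000). Price 7.4759; hedge Δ=0.3950, bond B=-9.2498.
  t=1,j=1: stock 80.6200 → up 112.0618 (V=60.8087), down 58.8526 (V=11.0390). Price 42.0682; hedge Δ=0.9354, bond B=-33.3404.
  t=0,j=0: stock 58.0000 → up 80.6200 (V=42.0682), down 42.3400 (V=7.4759). Price 29.0904; hedge Δ=0.9037, bond B=-23.3223.
Root portfolio cost Δ·58+B reproduces V0=29.0904.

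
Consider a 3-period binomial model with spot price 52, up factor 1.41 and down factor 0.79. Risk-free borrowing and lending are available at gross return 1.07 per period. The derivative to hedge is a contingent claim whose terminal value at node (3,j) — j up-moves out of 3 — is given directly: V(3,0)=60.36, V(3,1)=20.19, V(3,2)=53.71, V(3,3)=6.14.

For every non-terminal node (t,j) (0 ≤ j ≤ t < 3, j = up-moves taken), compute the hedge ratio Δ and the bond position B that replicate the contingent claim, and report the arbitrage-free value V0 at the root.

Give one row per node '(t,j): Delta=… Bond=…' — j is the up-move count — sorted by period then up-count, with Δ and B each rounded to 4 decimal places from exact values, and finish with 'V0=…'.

(0,0): Delta=-0.1403 Bond=37.3099
(1,0): Delta=-0.2528 Bond=44.5443
(1,1): Delta=-0.0638 Bond=34.3084
(2,0): Delta=-1.9964 Bond=104.2471
(2,1): Delta=0.9334 Bond=-21.0476
(2,2): Delta=-0.7422 Bond=106.8443
V0=30.0134

The replicating-portfolio and risk-neutral prices coincide; use p* = (1.07−0.79)/(1.41−0.79) = 0.4516 for the latter.
Payoff layer (t=3): V(3,0)=60.3600, V(3,1)=20.1900, V(3,2)=53.7100, V(3,3)=6.1400
(2,0): S=32.4532. Δ = (V_up−V_dn)/(S_up−S_dn) = (20.1900−60.3600)/(45.7590−25.6380) = -1.9964. V = [p*·20.1900 + (1−p*)·60.3600]/1.07 = 39.4567. B = V − Δ·S = 104.2471.
(2,1): S=57.9228. Δ = (V_up−V_dn)/(S_up−S_dn) = (53.7100−20.1900)/(81.6711−45.7590) = 0.9334. V = [p*·53.7100 + (1−p*)·20.1900]/1.07 = 33.0169. B = V − Δ·S = -21.0476.
(2,2): S=103.3812. Δ = (V_up−V_dn)/(S_up−S_dn) = (6.1400−53.7100)/(145.7675−81.6711) = -0.7422. V = [p*·6.1400 + (1−p*)·53.7100]/1.07 = 30.1185. B = V − Δ·S = 106.8443.
(1,0): S=41.0800. Δ = (V_up−V_dn)/(S_up−S_dn) = (33.0169−39.4567)/(57.9228−32.4532) = -0.2528. V = [p*·33.0169 + (1−p*)·39.4567]/1.07 = 34.1574. B = V − Δ·S = 44.5443.
(1,1): S=73.3200. Δ = (V_up−V_dn)/(S_up−S_dn) = (30.1185−33.0169)/(103.3812−57.9228) = -0.0638. V = [p*·30.1185 + (1−p*)·33.0169]/1.07 = 29.6336. B = V − Δ·S = 34.3084.
(0,0): S=52.0000. Δ = (V_up−V_dn)/(S_up−S_dn) = (29.6336−34.1574)/(73.3200−41.0800) = -0.1403. V = [p*·29.6336 + (1−p*)·34.1574]/1.07 = 30.0134. B = V − Δ·S = 37.3099.
Each (Δ,B) replicates both successor values, so the strategy is self-financing and V0 is arbitrage-free.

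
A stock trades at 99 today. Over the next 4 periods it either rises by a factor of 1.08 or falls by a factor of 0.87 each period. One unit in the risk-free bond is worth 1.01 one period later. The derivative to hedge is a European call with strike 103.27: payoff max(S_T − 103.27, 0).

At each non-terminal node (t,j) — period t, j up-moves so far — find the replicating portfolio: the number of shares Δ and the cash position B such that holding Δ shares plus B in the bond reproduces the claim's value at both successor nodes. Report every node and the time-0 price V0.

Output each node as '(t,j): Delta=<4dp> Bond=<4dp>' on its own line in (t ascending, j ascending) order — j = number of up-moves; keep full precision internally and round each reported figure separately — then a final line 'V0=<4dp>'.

Risk-neutral probability p* = (R−d)/(u−d) = (1.01−0.87)/(1.08−0.87) = 0.6667.
Payoff layer (t=4): V(4,0)=0.0000, V(4,1)=0.0000, V(4,2)=0.0000, V(4,3)=5.2290, V(4,4)=31.4184
  t=3,j=0: stock 65.1918 → up 70.4071 (V=0.0000), down 56.7169 (V=0.0000). Price 0.0000; hedge Δ=0.0000, bond B=0.0000.
  t=3,j=1: stock 80.9277 → up 87.4020 (V=0.0000), down 70.4071 (V=0.0000). Price 0.0000; hedge Δ=0.0000, bond B=0.0000.
  t=3,j=2: stock 100.4620 → up 108.4990 (V=5.2290), down 87.4020 (V=0.0000). Price 3.4515; hedge Δ=0.2479, bond B=-21.4485.
  t=3,j=3: stock 124.7115 → up 134.6884 (V=31.4184), down 108.4990 (V=5.2290). Price 22.4640; hedge Δ=1.0000, bond B=-102.2475.
  t=2,j=0: stock 74.9331 → up 80.9277 (V=0.0000), down 65.1918 (V=0.0000). Price 0.0000; hedge Δ=0.0000, bond B=0.0000.
  t=2,j=1: stock 93.0204 → up 100.4620 (V=3.4515), down 80.9277 (V=0.0000). Price 2.2782; hedge Δ=0.1767, bond B=-14.1574.
  t=2,j=2: stock 115.4736 → up 124.7115 (V=22.4640), down 100.4620 (V=3.4515). Price 15.9668; hedge Δ=0.7840, bond B=-74.5688.
  t=1,j=0: stock 86.1300 → up 93.0204 (V=2.2782), down 74.9331 (V=0.0000). Price 1.5038; hedge Δ=0.1260, bond B=-9.3448.
  t=1,j=1: stock 106.9200 → up 115.4736 (V=15.9668), down 93.0204 (V=2.2782). Price 11.2910; hedge Δ=0.6097, bond B=-53.8928.
  t=0,j=0: stock 99.0000 → up 106.9200 (V=11.2910), down 86.1300 (V=1.5038). Price 7.9491; hedge Δ=0.4708, bond B=-38.6569.
Each (Δ,B) replicates both successor values, so the strategy is self-financing and V0 is arbitrage-free.

(0,0): Delta=0.4708 Bond=-38.6569
(1,0): Delta=0.1260 Bond=-9.3448
(1,1): Delta=0.6097 Bond=-53.8928
(2,0): Delta=0.0000 Bond=0.0000
(2,1): Delta=0.1767 Bond=-14.1574
(2,2): Delta=0.7840 Bond=-74.5688
(3,0): Delta=0.0000 Bond=0.0000
(3,1): Delta=0.0000 Bond=0.0000
(3,2): Delta=0.2479 Bond=-21.4485
(3,3): Delta=1.0000 Bond=-102.2475
V0=7.9491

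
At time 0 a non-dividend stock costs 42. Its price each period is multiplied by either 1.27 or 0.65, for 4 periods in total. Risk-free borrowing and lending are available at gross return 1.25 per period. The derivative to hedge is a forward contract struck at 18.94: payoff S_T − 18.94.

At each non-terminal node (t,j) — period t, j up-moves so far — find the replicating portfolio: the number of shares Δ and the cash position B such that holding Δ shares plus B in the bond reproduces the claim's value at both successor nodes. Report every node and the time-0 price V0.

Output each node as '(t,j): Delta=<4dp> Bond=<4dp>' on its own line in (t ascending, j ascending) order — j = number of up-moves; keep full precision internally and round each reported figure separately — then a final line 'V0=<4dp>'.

No-arbitrage ⇒ martingale measure with p* = (R−d)/(u−d) = 0.9677.
Payoff layer (t=4): V(4,0)=-11.4427, V(4,1)=-4.2915, V(4,2)=9.6809, V(4,3)=36.9809, V(4,4)=90.3207
  t=3,j=0: stock 11.5343 → up 14.6485 (V=-4.2915), down 7.4973 (V=-11.4427). Price -3.6178; hedge Δ=1.0000, bond B=-15.1520.
  t=3,j=1: stock 22.5362 → up 28.6209 (V=9.6809), down 14.6485 (V=-4.2915). Price 7.3841; hedge Δ=1.0000, bond B=-15.1520.
  t=3,j=2: stock 44.0322 → up 55.9209 (V=36.9809), down 28.6209 (V=9.6809). Price 28.8802; hedge Δ=1.0000, bond B=-15.1520.
  t=3,j=3: stock 86.0321 → up 109.2607 (V=90.3207), down 55.9209 (V=36.9809). Price 70.8801; hedge Δ=1.0000, bond B=-15.1520.
  t=2,j=0: stock 17.7450 → up 22.5362 (V=7.3841), down 11.5343 (V=-3.6178). Price 5.6234; hedge Δ=1.0000, bond B=-12.1216.
  t=2,j=1: stock 34.6710 → up 44.0322 (V=28.8802), down 22.5362 (V=7.3841). Price 22.5494; hedge Δ=1.0000, bond B=-12.1216.
  t=2,j=2: stock 67.7418 → up 86.0321 (V=70.8801), down 44.0322 (V=28.8802). Price 55.6202; hedge Δ=1.0000, bond B=-12.1216.
  t=1,j=0: stock 27.3000 → up 34.6710 (V=22.5494), down 17.7450 (V=5.6234). Price 17.6027; hedge Δ=1.0000, bond B=-9.6973.
  t=1,j=1: stock 53.3400 → up 67.7418 (V=55.6202), down 34.6710 (V=22.5494). Price 43.6427; hedge Δ=1.0000, bond B=-9.6973.
  t=0,j=0: stock 42.0000 → up 53.3400 (V=43.6427), down 27.3000 (V=17.6027). Price 34.2422; hedge Δ=1.0000, bond B=-7.7578.
Root portfolio cost Δ·42+B reproduces V0=34.2422.

(0,0): Delta=1.0000 Bond=-7.7578
(1,0): Delta=1.0000 Bond=-9.6973
(1,1): Delta=1.0000 Bond=-9.6973
(2,0): Delta=1.0000 Bond=-12.1216
(2,1): Delta=1.0000 Bond=-12.1216
(2,2): Delta=1.0000 Bond=-12.1216
(3,0): Delta=1.0000 Bond=-15.1520
(3,1): Delta=1.0000 Bond=-15.1520
(3,2): Delta=1.0000 Bond=-15.1520
(3,3): Delta=1.0000 Bond=-15.1520
V0=34.2422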